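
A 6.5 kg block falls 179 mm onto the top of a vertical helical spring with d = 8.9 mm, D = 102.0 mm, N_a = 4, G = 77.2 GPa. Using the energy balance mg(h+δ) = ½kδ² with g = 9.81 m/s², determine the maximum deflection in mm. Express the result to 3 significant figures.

44.7 mm

k = Gd⁴/(8D³N_a) = (77.2×10³)(8.9⁴)/(8·102.0³·4) = 14.264 N/mm
W = mg = 6.5 × 9.81 = 63.765 N
½kδ² − Wδ − Wh = 0 → δ = (W + √(W² + 2kWh))/k
δ = (63.765 + √(4066 + 325606))/14.264 = (63.765 + 574.17)/14.264 = 44.725 mm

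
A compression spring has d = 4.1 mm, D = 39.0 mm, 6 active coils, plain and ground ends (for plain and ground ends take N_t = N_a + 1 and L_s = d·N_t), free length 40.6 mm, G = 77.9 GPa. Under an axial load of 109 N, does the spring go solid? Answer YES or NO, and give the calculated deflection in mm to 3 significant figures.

k = Gd⁴/(8D³N_a) = (77.9×10³)(4.1⁴)/(8·39.0³·6) = 7.731 N/mm
N_t = 7; L_s = 4.1·7 = 28.7 mm; δ_solid = L₀ − L_s = 40.6 − 28.7 = 11.9 mm
δ = F/k = 109/7.731 = 14.099 mm
δ ≥ δ_solid → spring goes solid

YES, δ = 14.1 mm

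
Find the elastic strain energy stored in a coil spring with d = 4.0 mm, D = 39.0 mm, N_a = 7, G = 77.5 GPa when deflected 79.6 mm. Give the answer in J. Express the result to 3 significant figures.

k = Gd⁴/(8D³N_a) = (77.5×10³)(4.0⁴)/(8·39.0³·7) = 5.9726 N/mm
U = ½kδ² = 0.5 × 5.9726 × 79.6² = 18922 N·mm = 18.922 J

18.9 J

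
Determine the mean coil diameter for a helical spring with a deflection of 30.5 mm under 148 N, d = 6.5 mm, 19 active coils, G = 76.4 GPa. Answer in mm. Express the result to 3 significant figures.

57.0 mm

Required rate k = F/δ = 148/30.5 = 4.8525 N/mm
D = (Gd⁴/(8N_a·k))^(1/3) = (76.4×10³·6.5⁴/(8·19·4.8525))^(1/3)
  = (184902)^(1/3) = 56.9701 mm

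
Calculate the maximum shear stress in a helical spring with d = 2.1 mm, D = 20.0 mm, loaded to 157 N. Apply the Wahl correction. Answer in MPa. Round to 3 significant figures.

Spring index C = D/d = 20.0/2.1 = 9.5238
K_W = (4C−1)/(4C−4) + 0.615/C = 37.095/34.095 + 0.0646 = 1.1526
τ₀ = 8FD/(πd³) = 8·157·20.0/(π·2.1³) = 25120/29.094 = 863.4 MPa
τ_max = K·τ₀ = 1.1526 × 863.4 = 995.12 MPa

995 MPa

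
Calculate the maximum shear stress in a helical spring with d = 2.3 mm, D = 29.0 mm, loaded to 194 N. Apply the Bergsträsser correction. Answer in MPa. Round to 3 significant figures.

1300 MPa

Spring index C = D/d = 29.0/2.3 = 12.6087
K_B = (4C+2)/(4C−3) = 52.435/47.435 = 1.1054
τ₀ = 8FD/(πd³) = 8·194·29.0/(π·2.3³) = 45008/38.224 = 1177.5 MPa
τ_max = K·τ₀ = 1.1054 × 1177.5 = 1301.6 MPa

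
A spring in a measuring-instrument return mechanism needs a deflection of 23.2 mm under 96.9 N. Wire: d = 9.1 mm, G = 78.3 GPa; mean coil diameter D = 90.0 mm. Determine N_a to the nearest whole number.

Required rate k = F/δ = 96.9/23.2 = 4.1767 N/mm
N_a = Gd⁴/(8D³k) = (78.3×10³ × 9.1⁴)/(8 × 90.0³ × 4.1767)
    = 5.36942e+08 / 2.43587e+07 = 22.04 → 22 coils

22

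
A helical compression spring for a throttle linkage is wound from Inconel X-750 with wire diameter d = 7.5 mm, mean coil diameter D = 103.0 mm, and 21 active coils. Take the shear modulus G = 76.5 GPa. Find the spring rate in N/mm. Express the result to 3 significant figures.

k = Gd⁴/(8D³N_a) = (76.5×10³ × 7.5⁴) / (8 × 103.0³ × 21)
  = 2.42051e+08 / 1.83578e+08 = 1.3185 N/mm

1.32 N/mm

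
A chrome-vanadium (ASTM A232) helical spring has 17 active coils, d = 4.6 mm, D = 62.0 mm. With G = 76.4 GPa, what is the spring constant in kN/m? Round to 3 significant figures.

1.06 kN/m

k = Gd⁴/(8D³N_a) = (76.4×10³ × 4.6⁴) / (8 × 62.0³ × 17)
  = 3.42078e+07 / 3.24126e+07 = 1.0554 N/mm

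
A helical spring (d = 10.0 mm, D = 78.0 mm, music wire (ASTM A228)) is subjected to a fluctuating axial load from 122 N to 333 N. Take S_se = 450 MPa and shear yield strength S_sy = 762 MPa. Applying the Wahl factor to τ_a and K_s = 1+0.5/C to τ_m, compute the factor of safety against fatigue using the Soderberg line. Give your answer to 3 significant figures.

8.44

C = D/d = 78.0/10.0 = 7.8000; K_W = (4C−1)/(4C−4)+0.615/C = 1.1891; K_s = 1+0.5/C = 1.0641
F_a = (F_max−F_min)/2 = 105.5 N; F_m = (F_max+F_min)/2 = 227.5 N
τ_a = K_W·8F_aD/(πd³) = 1.1891 × 20.955 = 24.918 MPa
τ_m = K_s·8F_mD/(πd³) = 1.0641 × 45.187 = 48.084 MPa
Soderberg: 1/n_f = τ_a/S_se + τ_m/S_sy = 24.918/450 + 48.084/762 = 0.05537 + 0.06310 = 0.11848
n_f = 1/0.11848 = 8.44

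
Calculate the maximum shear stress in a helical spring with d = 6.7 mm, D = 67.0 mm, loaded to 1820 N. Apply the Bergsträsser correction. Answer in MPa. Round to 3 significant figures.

1170 MPa

Spring index C = D/d = 67.0/6.7 = 10.0000
K_B = (4C+2)/(4C−3) = 42.000/37.000 = 1.1351
τ₀ = 8FD/(πd³) = 8·1820·67.0/(π·6.7³) = 975520/944.87 = 1032.4 MPa
τ_max = K·τ₀ = 1.1351 × 1032.4 = 1172 MPa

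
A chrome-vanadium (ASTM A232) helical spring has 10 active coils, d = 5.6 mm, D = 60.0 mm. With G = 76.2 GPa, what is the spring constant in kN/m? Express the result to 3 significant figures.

k = Gd⁴/(8D³N_a) = (76.2×10³ × 5.6⁴) / (8 × 60.0³ × 10)
  = 7.49389e+07 / 1.728e+07 = 4.3367 N/mm

4.34 kN/m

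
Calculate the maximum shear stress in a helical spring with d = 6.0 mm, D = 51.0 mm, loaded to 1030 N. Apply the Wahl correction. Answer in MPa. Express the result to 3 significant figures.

Spring index C = D/d = 51.0/6.0 = 8.5000
K_W = (4C−1)/(4C−4) + 0.615/C = 33.000/30.000 + 0.0724 = 1.1724
τ₀ = 8FD/(πd³) = 8·1030·51.0/(π·6.0³) = 420240/678.58 = 619.29 MPa
τ_max = K·τ₀ = 1.1724 × 619.29 = 726.03 MPa

726 MPa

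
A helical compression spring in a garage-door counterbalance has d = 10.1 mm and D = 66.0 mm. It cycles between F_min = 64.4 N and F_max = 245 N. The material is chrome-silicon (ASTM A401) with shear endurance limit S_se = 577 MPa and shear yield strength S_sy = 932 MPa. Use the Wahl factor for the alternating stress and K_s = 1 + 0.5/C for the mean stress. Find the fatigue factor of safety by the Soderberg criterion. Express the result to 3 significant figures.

C = D/d = 66.0/10.1 = 6.5347; K_W = (4C−1)/(4C−4)+0.615/C = 1.2296; K_s = 1+0.5/C = 1.0765
F_a = (F_max−F_min)/2 = 90.3 N; F_m = (F_max+F_min)/2 = 154.7 N
τ_a = K_W·8F_aD/(πd³) = 1.2296 × 14.73 = 18.113 MPa
τ_m = K_s·8F_mD/(πd³) = 1.0765 × 25.235 = 27.166 MPa
Soderberg: 1/n_f = τ_a/S_se + τ_m/S_sy = 18.113/577 + 27.166/932 = 0.03139 + 0.02915 = 0.060539
n_f = 1/0.060539 = 16.52

16.5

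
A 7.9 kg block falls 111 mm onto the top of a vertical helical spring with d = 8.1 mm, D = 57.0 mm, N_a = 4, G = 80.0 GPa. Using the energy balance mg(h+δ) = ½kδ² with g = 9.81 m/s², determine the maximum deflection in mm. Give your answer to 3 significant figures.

k = Gd⁴/(8D³N_a) = (80.0×10³)(8.1⁴)/(8·57.0³·4) = 58.111 N/mm
W = mg = 7.9 × 9.81 = 77.499 N
½kδ² − Wδ − Wh = 0 → δ = (W + √(W² + 2kWh))/k
δ = (77.499 + √(6006.1 + 999780))/58.111 = (77.499 + 1002.9)/58.111 = 18.592 mm

18.6 mm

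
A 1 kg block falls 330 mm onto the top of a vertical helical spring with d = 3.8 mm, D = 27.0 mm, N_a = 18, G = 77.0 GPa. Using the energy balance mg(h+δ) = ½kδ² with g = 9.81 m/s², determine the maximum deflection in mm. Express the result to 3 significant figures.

k = Gd⁴/(8D³N_a) = (77.0×10³)(3.8⁴)/(8·27.0³·18) = 5.6646 N/mm
W = mg = 1 × 9.81 = 9.81 N
½kδ² − Wδ − Wh = 0 → δ = (W + √(W² + 2kWh))/k
δ = (9.81 + √(96.236 + 36676.2))/5.6646 = (9.81 + 191.76)/5.6646 = 35.584 mm

35.6 mm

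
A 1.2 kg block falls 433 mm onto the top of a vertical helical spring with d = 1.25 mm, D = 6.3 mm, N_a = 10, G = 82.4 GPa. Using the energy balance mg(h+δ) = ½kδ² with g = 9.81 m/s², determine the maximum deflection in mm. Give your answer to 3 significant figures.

k = Gd⁴/(8D³N_a) = (82.4×10³)(1.25⁴)/(8·6.3³·10) = 10.057 N/mm
W = mg = 1.2 × 9.81 = 11.772 N
½kδ² − Wδ − Wh = 0 → δ = (W + √(W² + 2kWh))/k
δ = (11.772 + √(138.58 + 102524))/10.057 = (11.772 + 320.41)/10.057 = 33.031 mm

33.0 mm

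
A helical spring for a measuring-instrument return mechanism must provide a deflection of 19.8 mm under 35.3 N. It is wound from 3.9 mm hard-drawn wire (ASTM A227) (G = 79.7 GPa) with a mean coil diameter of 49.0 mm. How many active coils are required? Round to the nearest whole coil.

11

Required rate k = F/δ = 35.3/19.8 = 1.7828 N/mm
N_a = Gd⁴/(8D³k) = (79.7×10³ × 3.9⁴)/(8 × 49.0³ × 1.7828)
    = 1.84381e+07 / 1.67798e+06 = 10.99 → 11 coils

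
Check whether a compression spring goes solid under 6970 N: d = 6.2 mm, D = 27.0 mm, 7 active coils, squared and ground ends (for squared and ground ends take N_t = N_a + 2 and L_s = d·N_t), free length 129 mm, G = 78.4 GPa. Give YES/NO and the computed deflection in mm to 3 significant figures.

NO, δ = 66.3 mm

k = Gd⁴/(8D³N_a) = (78.4×10³)(6.2⁴)/(8·27.0³·7) = 105.1 N/mm
N_t = 9; L_s = 6.2·9 = 55.8 mm; δ_solid = L₀ − L_s = 129 − 55.8 = 73.2 mm
δ = F/k = 6970/105.1 = 66.318 mm
δ < δ_solid → spring does not go solid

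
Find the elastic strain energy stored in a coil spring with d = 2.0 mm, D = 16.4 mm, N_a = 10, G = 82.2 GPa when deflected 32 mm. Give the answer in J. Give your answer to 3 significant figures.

k = Gd⁴/(8D³N_a) = (82.2×10³)(2.0⁴)/(8·16.4³·10) = 3.7271 N/mm
U = ½kδ² = 0.5 × 3.7271 × 32² = 1908.3 N·mm = 1.9083 J

1.91 J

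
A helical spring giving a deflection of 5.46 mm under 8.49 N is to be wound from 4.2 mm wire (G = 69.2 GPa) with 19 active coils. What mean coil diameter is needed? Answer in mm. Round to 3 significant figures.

Required rate k = F/δ = 8.49/5.46 = 1.5549 N/mm
D = (Gd⁴/(8N_a·k))^(1/3) = (69.2×10³·4.2⁴/(8·19·1.5549))^(1/3)
  = (91105.5)^(1/3) = 44.9968 mm

45.0 mm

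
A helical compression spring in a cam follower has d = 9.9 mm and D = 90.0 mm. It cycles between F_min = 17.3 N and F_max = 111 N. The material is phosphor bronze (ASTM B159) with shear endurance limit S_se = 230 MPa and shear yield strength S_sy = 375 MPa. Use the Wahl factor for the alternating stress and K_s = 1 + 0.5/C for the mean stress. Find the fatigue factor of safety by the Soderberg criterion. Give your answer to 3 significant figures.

C = D/d = 90.0/9.9 = 9.0909; K_W = (4C−1)/(4C−4)+0.615/C = 1.1603; K_s = 1+0.5/C = 1.0550
F_a = (F_max−F_min)/2 = 46.85 N; F_m = (F_max+F_min)/2 = 64.15 N
τ_a = K_W·8F_aD/(πd³) = 1.1603 × 11.066 = 12.84 MPa
τ_m = K_s·8F_mD/(πd³) = 1.0550 × 15.152 = 15.985 MPa
Soderberg: 1/n_f = τ_a/S_se + τ_m/S_sy = 12.84/230 + 15.985/375 = 0.05583 + 0.04263 = 0.098455
n_f = 1/0.098455 = 10.16

10.2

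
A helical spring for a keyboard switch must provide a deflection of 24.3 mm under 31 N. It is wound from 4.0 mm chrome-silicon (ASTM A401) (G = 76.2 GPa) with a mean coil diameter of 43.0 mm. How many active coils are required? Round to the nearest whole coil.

24

Required rate k = F/δ = 31/24.3 = 1.2757 N/mm
N_a = Gd⁴/(8D³k) = (76.2×10³ × 4.0⁴)/(8 × 43.0³ × 1.2757)
    = 1.95072e+07 / 811429 = 24.04 → 24 coils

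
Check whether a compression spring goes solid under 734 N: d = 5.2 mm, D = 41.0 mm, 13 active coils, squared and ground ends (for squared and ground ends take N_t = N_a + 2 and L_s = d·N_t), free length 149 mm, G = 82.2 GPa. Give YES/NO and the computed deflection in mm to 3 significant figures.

k = Gd⁴/(8D³N_a) = (82.2×10³)(5.2⁴)/(8·41.0³·13) = 8.3849 N/mm
N_t = 15; L_s = 5.2·15 = 78 mm; δ_solid = L₀ − L_s = 149 − 78 = 71 mm
δ = F/k = 734/8.3849 = 87.538 mm
δ ≥ δ_solid → spring goes solid

YES, δ = 87.5 mm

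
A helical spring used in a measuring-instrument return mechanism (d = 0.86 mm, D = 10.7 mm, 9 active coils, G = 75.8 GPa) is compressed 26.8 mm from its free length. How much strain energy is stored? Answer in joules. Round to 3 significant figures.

k = Gd⁴/(8D³N_a) = (75.8×10³)(0.86⁴)/(8·10.7³·9) = 0.47009 N/mm
U = ½kδ² = 0.5 × 0.47009 × 26.8² = 168.82 N·mm = 0.16882 J

0.169 J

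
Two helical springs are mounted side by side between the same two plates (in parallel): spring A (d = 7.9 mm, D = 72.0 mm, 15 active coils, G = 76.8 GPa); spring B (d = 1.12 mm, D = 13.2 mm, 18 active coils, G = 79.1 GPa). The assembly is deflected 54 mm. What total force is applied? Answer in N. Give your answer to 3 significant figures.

k_A = Gd⁴/(8D³N_a) = (76.8×10³)(7.9⁴)/(8·72.0³·15) = 6.6787 N/mm
k_B = Gd⁴/(8D³N_a) = (79.1×10³)(1.12⁴)/(8·13.2³·18) = 0.37581 N/mm
Parallel: k_eq = 6.6787 + 0.37581 = 7.0545 N/mm
F = k_eq·δ = 7.0545·54 = 380.94 N

381 N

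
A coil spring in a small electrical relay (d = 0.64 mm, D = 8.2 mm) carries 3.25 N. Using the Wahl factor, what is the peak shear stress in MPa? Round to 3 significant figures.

288 MPa

Spring index C = D/d = 8.2/0.64 = 12.8125
K_W = (4C−1)/(4C−4) + 0.615/C = 50.250/47.250 + 0.0480 = 1.1115
τ₀ = 8FD/(πd³) = 8·3.25·8.2/(π·0.64³) = 213.2/0.82355 = 258.88 MPa
τ_max = K·τ₀ = 1.1115 × 258.88 = 287.74 MPa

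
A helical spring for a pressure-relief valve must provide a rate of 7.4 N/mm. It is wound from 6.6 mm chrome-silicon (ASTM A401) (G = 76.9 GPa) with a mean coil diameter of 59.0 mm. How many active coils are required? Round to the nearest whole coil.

12

N_a = Gd⁴/(8D³k) = (76.9×10³ × 6.6⁴)/(8 × 59.0³ × 7.4)
    = 1.45916e+08 / 1.21584e+07 = 12 → 12 coils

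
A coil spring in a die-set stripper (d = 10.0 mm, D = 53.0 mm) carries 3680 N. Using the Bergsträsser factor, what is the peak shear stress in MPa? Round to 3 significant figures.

633 MPa

Spring index C = D/d = 53.0/10.0 = 5.3000
K_B = (4C+2)/(4C−3) = 23.200/18.200 = 1.2747
τ₀ = 8FD/(πd³) = 8·3680·53.0/(π·10.0³) = 1.56032e+06/3141.6 = 496.67 MPa
τ_max = K·τ₀ = 1.2747 × 496.67 = 633.11 MPa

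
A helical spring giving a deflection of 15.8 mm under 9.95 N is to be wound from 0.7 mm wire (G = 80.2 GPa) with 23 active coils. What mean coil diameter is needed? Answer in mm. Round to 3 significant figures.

5.50 mm

Required rate k = F/δ = 9.95/15.8 = 0.62975 N/mm
D = (Gd⁴/(8N_a·k))^(1/3) = (80.2×10³·0.7⁴/(8·23·0.62975))^(1/3)
  = (166.182)^(1/3) = 5.4979 mm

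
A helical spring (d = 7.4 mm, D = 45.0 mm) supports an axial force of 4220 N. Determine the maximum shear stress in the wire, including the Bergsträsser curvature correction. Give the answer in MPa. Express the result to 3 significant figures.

Spring index C = D/d = 45.0/7.4 = 6.0811
K_B = (4C+2)/(4C−3) = 26.324/21.324 = 1.2345
τ₀ = 8FD/(πd³) = 8·4220·45.0/(π·7.4³) = 1.5192e+06/1273 = 1193.4 MPa
τ_max = K·τ₀ = 1.2345 × 1193.4 = 1473.2 MPa

1470 MPa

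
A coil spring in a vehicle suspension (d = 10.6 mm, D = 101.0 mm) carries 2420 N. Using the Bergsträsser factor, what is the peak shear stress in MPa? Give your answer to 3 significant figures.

Spring index C = D/d = 101.0/10.6 = 9.5283
K_B = (4C+2)/(4C−3) = 40.113/35.113 = 1.1424
τ₀ = 8FD/(πd³) = 8·2420·101.0/(π·10.6³) = 1.95536e+06/3741.7 = 522.59 MPa
τ_max = K·τ₀ = 1.1424 × 522.59 = 597 MPa

597 MPa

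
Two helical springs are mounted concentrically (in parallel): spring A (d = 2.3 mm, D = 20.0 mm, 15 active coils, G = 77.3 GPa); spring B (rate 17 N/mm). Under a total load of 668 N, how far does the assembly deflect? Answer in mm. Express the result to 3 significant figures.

34.7 mm

k_A = Gd⁴/(8D³N_a) = (77.3×10³)(2.3⁴)/(8·20.0³·15) = 2.2533 N/mm
Parallel: k_eq = 2.2533 + 17 = 19.253 N/mm
δ = F/k_eq = 668/19.253 = 34.695 mm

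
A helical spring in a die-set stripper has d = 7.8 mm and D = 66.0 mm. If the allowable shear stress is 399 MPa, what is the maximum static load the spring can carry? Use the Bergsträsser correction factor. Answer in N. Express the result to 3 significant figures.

969 N

C = D/d = 66.0/7.8 = 8.4615
K_B = (4C+2)/(4C−3) = 35.846/30.846 = 1.1621
τ_max = K·8FD/(πd³) → F_max = τ_allow·πd³/(8DK)
F_max = 399·π·7.8³/(8·66.0·1.1621) = 5.9485e+05/613.59 = 969.46 N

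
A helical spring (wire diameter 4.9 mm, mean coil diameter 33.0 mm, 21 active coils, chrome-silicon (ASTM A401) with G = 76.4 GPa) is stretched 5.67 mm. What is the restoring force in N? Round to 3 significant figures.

41.4 N

k = Gd⁴/(8D³N_a) = (76.4×10³)(4.9⁴)/(8·33.0³·21) = 7.295 N/mm
F = k·δ = 7.295 × 5.67 = 41.363 N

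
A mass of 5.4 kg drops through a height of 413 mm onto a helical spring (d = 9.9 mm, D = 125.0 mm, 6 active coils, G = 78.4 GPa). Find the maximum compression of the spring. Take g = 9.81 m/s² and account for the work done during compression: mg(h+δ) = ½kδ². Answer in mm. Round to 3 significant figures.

k = Gd⁴/(8D³N_a) = (78.4×10³)(9.9⁴)/(8·125.0³·6) = 8.0331 N/mm
W = mg = 5.4 × 9.81 = 52.974 N
½kδ² − Wδ − Wh = 0 → δ = (W + √(W² + 2kWh))/k
δ = (52.974 + √(2806.2 + 351502))/8.0331 = (52.974 + 595.24)/8.0331 = 80.692 mm

80.7 mm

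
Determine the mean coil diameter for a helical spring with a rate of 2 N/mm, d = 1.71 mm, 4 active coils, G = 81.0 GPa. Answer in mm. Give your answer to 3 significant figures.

22.1 mm

D = (Gd⁴/(8N_a·k))^(1/3) = (81.0×10³·1.71⁴/(8·4·2))^(1/3)
  = (10821.6)^(1/3) = 22.1189 mm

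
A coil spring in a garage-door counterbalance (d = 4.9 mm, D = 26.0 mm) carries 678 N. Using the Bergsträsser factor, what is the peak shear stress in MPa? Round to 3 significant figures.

486 MPa

Spring index C = D/d = 26.0/4.9 = 5.3061
K_B = (4C+2)/(4C−3) = 23.224/18.224 = 1.2744
τ₀ = 8FD/(πd³) = 8·678·26.0/(π·4.9³) = 141024/369.61 = 381.55 MPa
τ_max = K·τ₀ = 1.2744 × 381.55 = 486.23 MPa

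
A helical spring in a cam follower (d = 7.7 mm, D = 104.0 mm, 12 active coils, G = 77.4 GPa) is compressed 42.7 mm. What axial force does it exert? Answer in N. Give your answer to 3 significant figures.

108 N

k = Gd⁴/(8D³N_a) = (77.4×10³)(7.7⁴)/(8·104.0³·12) = 2.5196 N/mm
F = k·δ = 2.5196 × 42.7 = 107.59 N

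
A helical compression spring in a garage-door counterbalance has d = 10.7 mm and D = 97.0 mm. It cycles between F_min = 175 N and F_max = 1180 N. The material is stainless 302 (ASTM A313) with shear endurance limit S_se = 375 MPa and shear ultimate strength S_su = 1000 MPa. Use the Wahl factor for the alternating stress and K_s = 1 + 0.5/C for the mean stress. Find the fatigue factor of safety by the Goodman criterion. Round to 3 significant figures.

2.18

C = D/d = 97.0/10.7 = 9.0654; K_W = (4C−1)/(4C−4)+0.615/C = 1.1608; K_s = 1+0.5/C = 1.0552
F_a = (F_max−F_min)/2 = 502.5 N; F_m = (F_max+F_min)/2 = 677.5 N
τ_a = K_W·8F_aD/(πd³) = 1.1608 × 101.32 = 117.62 MPa
τ_m = K_s·8F_mD/(πd³) = 1.0552 × 136.61 = 144.14 MPa
Goodman: 1/n_f = τ_a/S_se + τ_m/S_su = 117.62/375 + 144.14/1000 = 0.31364 + 0.14414 = 0.45778
n_f = 1/0.45778 = 2.184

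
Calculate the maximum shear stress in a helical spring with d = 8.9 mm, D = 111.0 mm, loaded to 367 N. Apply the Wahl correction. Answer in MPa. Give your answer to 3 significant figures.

164 MPa

Spring index C = D/d = 111.0/8.9 = 12.4719
K_W = (4C−1)/(4C−4) + 0.615/C = 48.888/45.888 + 0.0493 = 1.1147
τ₀ = 8FD/(πd³) = 8·367·111.0/(π·8.9³) = 325896/2214.7 = 147.15 MPa
τ_max = K·τ₀ = 1.1147 × 147.15 = 164.03 MPa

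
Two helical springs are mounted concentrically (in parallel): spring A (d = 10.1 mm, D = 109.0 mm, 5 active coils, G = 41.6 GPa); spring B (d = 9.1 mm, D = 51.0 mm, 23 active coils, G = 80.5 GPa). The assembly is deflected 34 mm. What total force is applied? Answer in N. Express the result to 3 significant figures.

1050 N

k_A = Gd⁴/(8D³N_a) = (41.6×10³)(10.1⁴)/(8·109.0³·5) = 8.3568 N/mm
k_B = Gd⁴/(8D³N_a) = (80.5×10³)(9.1⁴)/(8·51.0³·23) = 22.617 N/mm
Parallel: k_eq = 8.3568 + 22.617 = 30.974 N/mm
F = k_eq·δ = 30.974·34 = 1053.1 N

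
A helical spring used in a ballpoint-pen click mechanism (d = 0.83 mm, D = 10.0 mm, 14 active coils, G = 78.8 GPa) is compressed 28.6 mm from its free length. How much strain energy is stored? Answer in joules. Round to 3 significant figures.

k = Gd⁴/(8D³N_a) = (78.8×10³)(0.83⁴)/(8·10.0³·14) = 0.3339 N/mm
U = ½kδ² = 0.5 × 0.3339 × 28.6² = 136.56 N·mm = 0.13656 J

0.137 J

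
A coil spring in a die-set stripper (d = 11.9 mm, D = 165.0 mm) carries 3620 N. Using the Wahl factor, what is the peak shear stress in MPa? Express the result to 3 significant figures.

995 MPa

Spring index C = D/d = 165.0/11.9 = 13.8655
K_W = (4C−1)/(4C−4) + 0.615/C = 54.462/51.462 + 0.0444 = 1.1026
τ₀ = 8FD/(πd³) = 8·3620·165.0/(π·11.9³) = 4.7784e+06/5294.1 = 902.59 MPa
τ_max = K·τ₀ = 1.1026 × 902.59 = 995.24 MPa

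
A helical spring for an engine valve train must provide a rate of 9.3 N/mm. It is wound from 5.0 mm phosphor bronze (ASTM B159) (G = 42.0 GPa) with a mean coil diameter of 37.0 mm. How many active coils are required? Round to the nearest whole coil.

7

N_a = Gd⁴/(8D³k) = (42.0×10³ × 5.0⁴)/(8 × 37.0³ × 9.3)
    = 2.625e+07 / 3.76858e+06 = 6.965 → 7 coils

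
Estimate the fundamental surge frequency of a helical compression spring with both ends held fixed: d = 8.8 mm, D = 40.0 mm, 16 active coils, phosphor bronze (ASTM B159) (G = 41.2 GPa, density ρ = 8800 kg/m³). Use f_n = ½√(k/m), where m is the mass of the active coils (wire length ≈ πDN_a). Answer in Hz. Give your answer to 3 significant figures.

k = Gd⁴/(8D³N_a) = (41.2×10³)(8.8⁴)/(8·40.0³·16) = 30.16 N/mm = 30160 N/m
Wire length L = πDN_a = π·40.0·16 = 2010.6 mm
m = ρ·(πd²/4)·L = 8800 × 60.821×10⁻⁶ m² × 2.0106 m = 1.0761 kg
f_n = ½√(k/m) = 0.5·√(30160/1.0761) = 0.5·√(28027) = 83.706 Hz

83.7 Hz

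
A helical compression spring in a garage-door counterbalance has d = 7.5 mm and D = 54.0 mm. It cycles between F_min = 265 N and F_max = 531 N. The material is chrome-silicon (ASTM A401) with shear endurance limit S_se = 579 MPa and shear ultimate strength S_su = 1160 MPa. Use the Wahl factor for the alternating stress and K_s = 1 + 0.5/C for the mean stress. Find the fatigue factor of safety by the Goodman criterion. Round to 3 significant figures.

C = D/d = 54.0/7.5 = 7.2000; K_W = (4C−1)/(4C−4)+0.615/C = 1.2064; K_s = 1+0.5/C = 1.0694
F_a = (F_max−F_min)/2 = 133 N; F_m = (F_max+F_min)/2 = 398 N
τ_a = K_W·8F_aD/(πd³) = 1.2064 × 43.351 = 52.298 MPa
τ_m = K_s·8F_mD/(πd³) = 1.0694 × 129.73 = 138.74 MPa
Goodman: 1/n_f = τ_a/S_se + τ_m/S_su = 52.298/579 + 138.74/1160 = 0.09033 + 0.11960 = 0.20993
n_f = 1/0.20993 = 4.764

4.76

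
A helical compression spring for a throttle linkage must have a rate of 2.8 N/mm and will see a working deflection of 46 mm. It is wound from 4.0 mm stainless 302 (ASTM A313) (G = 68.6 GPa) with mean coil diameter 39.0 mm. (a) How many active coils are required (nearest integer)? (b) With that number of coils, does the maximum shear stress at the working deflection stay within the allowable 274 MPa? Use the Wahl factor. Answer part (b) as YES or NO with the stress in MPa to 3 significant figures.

(a) 13 coils; (b) YES, τ_max = 233 MPa

N_a = Gd⁴/(8D³k) = (68.6×10³)(4.0⁴)/(8·39.0³·2.8) = 13.22 → N_a = 13
Actual rate k = Gd⁴/(8D³·13) = 2.8467 N/mm
Working load F = kδ = 2.8467·46 = 130.95 N
C = 39.0/4.0 = 9.7500; K_W = (4C−1)/(4C−4)+0.615/C = 1.1488
τ_max = K_W·8FD/(πd³) = 1.1488·203.2 = 233.43 MPa
τ_max ≤ 274 MPa → acceptable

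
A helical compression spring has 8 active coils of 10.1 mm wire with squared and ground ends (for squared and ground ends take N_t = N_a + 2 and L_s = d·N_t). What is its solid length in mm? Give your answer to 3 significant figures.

squared and ground ends: N_t = N_a + 2 = 8 + 2 = 10
L_s = d·N_t = 10.1 × 10 = 101 mm

101 mm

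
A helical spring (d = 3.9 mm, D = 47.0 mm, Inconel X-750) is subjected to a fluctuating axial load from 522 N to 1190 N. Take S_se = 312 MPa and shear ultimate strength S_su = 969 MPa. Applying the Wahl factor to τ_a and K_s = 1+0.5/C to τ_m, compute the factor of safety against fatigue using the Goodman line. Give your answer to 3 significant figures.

0.234

C = D/d = 47.0/3.9 = 12.0513; K_W = (4C−1)/(4C−4)+0.615/C = 1.1189; K_s = 1+0.5/C = 1.0415
F_a = (F_max−F_min)/2 = 334 N; F_m = (F_max+F_min)/2 = 856 N
τ_a = K_W·8F_aD/(πd³) = 1.1189 × 673.89 = 754.02 MPa
τ_m = K_s·8F_mD/(πd³) = 1.0415 × 1727.1 = 1798.8 MPa
Goodman: 1/n_f = τ_a/S_se + τ_m/S_su = 754.02/312 + 1798.8/969 = 2.41672 + 1.85630 = 4.273
n_f = 1/4.273 = 0.234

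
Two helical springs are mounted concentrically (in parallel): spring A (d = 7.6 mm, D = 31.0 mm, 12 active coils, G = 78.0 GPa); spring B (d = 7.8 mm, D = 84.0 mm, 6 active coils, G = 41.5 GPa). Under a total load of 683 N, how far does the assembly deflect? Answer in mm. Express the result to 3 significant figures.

k_A = Gd⁴/(8D³N_a) = (78.0×10³)(7.6⁴)/(8·31.0³·12) = 90.99 N/mm
k_B = Gd⁴/(8D³N_a) = (41.5×10³)(7.8⁴)/(8·84.0³·6) = 5.3994 N/mm
Parallel: k_eq = 90.99 + 5.3994 = 96.389 N/mm
δ = F/k_eq = 683/96.389 = 7.0859 mm

7.09 mm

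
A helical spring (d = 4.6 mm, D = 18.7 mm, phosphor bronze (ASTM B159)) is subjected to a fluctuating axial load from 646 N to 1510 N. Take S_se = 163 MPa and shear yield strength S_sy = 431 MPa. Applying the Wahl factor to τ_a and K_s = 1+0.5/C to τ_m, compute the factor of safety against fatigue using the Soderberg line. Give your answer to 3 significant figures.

0.314

C = D/d = 18.7/4.6 = 4.0652; K_W = (4C−1)/(4C−4)+0.615/C = 1.3960; K_s = 1+0.5/C = 1.1230
F_a = (F_max−F_min)/2 = 432 N; F_m = (F_max+F_min)/2 = 1078 N
τ_a = K_W·8F_aD/(πd³) = 1.3960 × 211.34 = 295.03 MPa
τ_m = K_s·8F_mD/(πd³) = 1.1230 × 527.38 = 592.25 MPa
Soderberg: 1/n_f = τ_a/S_se + τ_m/S_sy = 295.03/163 + 592.25/431 = 1.81000 + 1.37413 = 3.1841
n_f = 1/3.1841 = 0.3141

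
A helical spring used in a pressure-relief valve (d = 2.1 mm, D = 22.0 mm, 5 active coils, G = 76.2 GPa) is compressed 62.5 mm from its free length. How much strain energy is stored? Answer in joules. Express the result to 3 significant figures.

6.80 J

k = Gd⁴/(8D³N_a) = (76.2×10³)(2.1⁴)/(8·22.0³·5) = 3.4794 N/mm
U = ½kδ² = 0.5 × 3.4794 × 62.5² = 6795.7 N·mm = 6.7957 J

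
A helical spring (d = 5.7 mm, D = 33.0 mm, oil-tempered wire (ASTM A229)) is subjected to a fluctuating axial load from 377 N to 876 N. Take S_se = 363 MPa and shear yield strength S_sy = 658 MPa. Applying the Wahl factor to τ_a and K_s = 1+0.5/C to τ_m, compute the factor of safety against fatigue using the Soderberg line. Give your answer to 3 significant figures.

C = D/d = 33.0/5.7 = 5.7895; K_W = (4C−1)/(4C−4)+0.615/C = 1.2628; K_s = 1+0.5/C = 1.0864
F_a = (F_max−F_min)/2 = 249.5 N; F_m = (F_max+F_min)/2 = 626.5 N
τ_a = K_W·8F_aD/(πd³) = 1.2628 × 113.21 = 142.97 MPa
τ_m = K_s·8F_mD/(πd³) = 1.0864 × 284.28 = 308.83 MPa
Soderberg: 1/n_f = τ_a/S_se + τ_m/S_sy = 142.97/363 + 308.83/658 = 0.39385 + 0.46935 = 0.86321
n_f = 1/0.86321 = 1.158

1.16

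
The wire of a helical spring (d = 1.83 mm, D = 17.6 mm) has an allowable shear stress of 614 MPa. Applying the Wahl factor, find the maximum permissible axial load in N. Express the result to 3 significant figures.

72.9 N

C = D/d = 17.6/1.83 = 9.6175
K_W = (4C−1)/(4C−4) + 0.615/C = 37.470/34.470 + 0.0639 = 1.1510
τ_max = K·8FD/(πd³) → F_max = τ_allow·πd³/(8DK)
F_max = 614·π·1.83³/(8·17.6·1.1510) = 11821/162.06 = 72.946 N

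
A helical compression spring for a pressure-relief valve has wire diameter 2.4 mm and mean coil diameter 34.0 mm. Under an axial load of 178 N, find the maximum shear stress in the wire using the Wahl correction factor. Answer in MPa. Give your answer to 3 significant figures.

1230 MPa

Spring index C = D/d = 34.0/2.4 = 14.1667
K_W = (4C−1)/(4C−4) + 0.615/C = 55.667/52.667 + 0.0434 = 1.1004
τ₀ = 8FD/(πd³) = 8·178·34.0/(π·2.4³) = 48416/43.429 = 1114.8 MPa
τ_max = K·τ₀ = 1.1004 × 1114.8 = 1226.7 MPa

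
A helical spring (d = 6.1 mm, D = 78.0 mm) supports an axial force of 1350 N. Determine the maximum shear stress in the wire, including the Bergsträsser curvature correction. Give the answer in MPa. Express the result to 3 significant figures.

1300 MPa

Spring index C = D/d = 78.0/6.1 = 12.7869
K_B = (4C+2)/(4C−3) = 53.148/48.148 = 1.1038
τ₀ = 8FD/(πd³) = 8·1350·78.0/(π·6.1³) = 842400/713.08 = 1181.4 MPa
τ_max = K·τ₀ = 1.1038 × 1181.4 = 1304 MPa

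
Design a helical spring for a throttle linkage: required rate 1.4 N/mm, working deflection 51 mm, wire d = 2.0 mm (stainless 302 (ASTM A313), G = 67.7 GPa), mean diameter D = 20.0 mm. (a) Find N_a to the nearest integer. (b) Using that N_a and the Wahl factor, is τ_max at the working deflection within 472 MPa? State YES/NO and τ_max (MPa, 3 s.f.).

N_a = Gd⁴/(8D³k) = (67.7×10³)(2.0⁴)/(8·20.0³·1.4) = 12.09 → N_a = 12
Actual rate k = Gd⁴/(8D³·12) = 1.4104 N/mm
Working load F = kδ = 1.4104·51 = 71.931 N
C = 20.0/2.0 = 10.0000; K_W = (4C−1)/(4C−4)+0.615/C = 1.1448
τ_max = K_W·8FD/(πd³) = 1.1448·457.93 = 524.25 MPa
τ_max > 472 MPa → exceeds allowable

(a) 12 coils; (b) NO, τ_max = 524 MPa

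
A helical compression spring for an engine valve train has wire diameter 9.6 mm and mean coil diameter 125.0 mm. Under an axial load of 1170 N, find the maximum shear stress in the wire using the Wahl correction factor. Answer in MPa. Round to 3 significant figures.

Spring index C = D/d = 125.0/9.6 = 13.0208
K_W = (4C−1)/(4C−4) + 0.615/C = 51.083/48.083 + 0.0472 = 1.1096
τ₀ = 8FD/(πd³) = 8·1170·125.0/(π·9.6³) = 1.17e+06/2779.5 = 420.94 MPa
τ_max = K·τ₀ = 1.1096 × 420.94 = 467.09 MPa

467 MPa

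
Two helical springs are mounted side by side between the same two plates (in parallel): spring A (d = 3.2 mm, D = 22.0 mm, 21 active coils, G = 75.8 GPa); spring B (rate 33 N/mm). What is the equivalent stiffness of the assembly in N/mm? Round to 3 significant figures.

37.4 N/mm

k_A = Gd⁴/(8D³N_a) = (75.8×10³)(3.2⁴)/(8·22.0³·21) = 4.4432 N/mm
Parallel: k_eq = 4.4432 + 33 = 37.443 N/mm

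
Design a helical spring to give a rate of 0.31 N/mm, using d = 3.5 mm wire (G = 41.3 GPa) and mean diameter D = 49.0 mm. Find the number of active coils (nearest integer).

21

N_a = Gd⁴/(8D³k) = (41.3×10³ × 3.5⁴)/(8 × 49.0³ × 0.31)
    = 6.19758e+06 / 291770 = 21.24 → 21 coils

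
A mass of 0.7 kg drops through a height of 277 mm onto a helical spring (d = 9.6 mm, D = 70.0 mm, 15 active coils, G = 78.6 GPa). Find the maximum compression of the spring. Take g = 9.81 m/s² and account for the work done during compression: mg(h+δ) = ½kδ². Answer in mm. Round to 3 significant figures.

15.7 mm

k = Gd⁴/(8D³N_a) = (78.6×10³)(9.6⁴)/(8·70.0³·15) = 16.219 N/mm
W = mg = 0.7 × 9.81 = 6.867 N
½kδ² − Wδ − Wh = 0 → δ = (W + √(W² + 2kWh))/k
δ = (6.867 + √(47.156 + 61703.4))/16.219 = (6.867 + 248.5)/16.219 = 15.744 mm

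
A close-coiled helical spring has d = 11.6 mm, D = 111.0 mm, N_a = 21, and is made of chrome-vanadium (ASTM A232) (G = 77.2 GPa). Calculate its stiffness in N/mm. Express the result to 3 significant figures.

6.08 N/mm

k = Gd⁴/(8D³N_a) = (77.2×10³ × 11.6⁴) / (8 × 111.0³ × 21)
  = 1.39781e+09 / 2.29762e+08 = 6.0837 N/mm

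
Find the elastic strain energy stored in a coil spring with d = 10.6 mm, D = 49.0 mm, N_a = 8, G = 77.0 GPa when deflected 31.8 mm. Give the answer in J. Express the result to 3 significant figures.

65.3 J

k = Gd⁴/(8D³N_a) = (77.0×10³)(10.6⁴)/(8·49.0³·8) = 129.11 N/mm
U = ½kδ² = 0.5 × 129.11 × 31.8² = 65279 N·mm = 65.279 J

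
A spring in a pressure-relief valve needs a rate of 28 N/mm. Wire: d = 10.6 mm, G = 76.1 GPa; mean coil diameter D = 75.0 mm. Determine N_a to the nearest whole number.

N_a = Gd⁴/(8D³k) = (76.1×10³ × 10.6⁴)/(8 × 75.0³ × 28)
    = 9.60745e+08 / 9.45e+07 = 10.17 → 10 coils

10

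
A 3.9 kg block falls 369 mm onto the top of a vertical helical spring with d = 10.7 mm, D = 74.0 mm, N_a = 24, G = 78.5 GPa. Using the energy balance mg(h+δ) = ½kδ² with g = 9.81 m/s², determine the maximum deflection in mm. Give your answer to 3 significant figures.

k = Gd⁴/(8D³N_a) = (78.5×10³)(10.7⁴)/(8·74.0³·24) = 13.225 N/mm
W = mg = 3.9 × 9.81 = 38.259 N
½kδ² − Wδ − Wh = 0 → δ = (W + √(W² + 2kWh))/k
δ = (38.259 + √(1463.8 + 373421))/13.225 = (38.259 + 612.28)/13.225 = 49.189 mm

49.2 mm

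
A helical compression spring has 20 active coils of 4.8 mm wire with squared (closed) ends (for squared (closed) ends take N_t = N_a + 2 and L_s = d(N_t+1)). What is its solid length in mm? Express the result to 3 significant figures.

110 mm

squared (closed) ends: N_t = N_a + 2 = 20 + 2 = 22
L_s = d·(N_t+1) = 4.8 × 23 = 110.4 mm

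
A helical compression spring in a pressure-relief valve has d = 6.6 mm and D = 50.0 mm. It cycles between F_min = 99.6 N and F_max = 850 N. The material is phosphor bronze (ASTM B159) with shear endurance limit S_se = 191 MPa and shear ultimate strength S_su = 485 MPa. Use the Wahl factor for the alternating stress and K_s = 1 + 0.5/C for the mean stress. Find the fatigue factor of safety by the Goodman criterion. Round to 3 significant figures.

C = D/d = 50.0/6.6 = 7.5758; K_W = (4C−1)/(4C−4)+0.615/C = 1.1952; K_s = 1+0.5/C = 1.0660
F_a = (F_max−F_min)/2 = 375.2 N; F_m = (F_max+F_min)/2 = 474.8 N
τ_a = K_W·8F_aD/(πd³) = 1.1952 × 166.17 = 198.61 MPa
τ_m = K_s·8F_mD/(πd³) = 1.0660 × 210.28 = 224.15 MPa
Goodman: 1/n_f = τ_a/S_se + τ_m/S_su = 198.61/191 + 224.15/485 = 1.03983 + 0.46217 = 1.502
n_f = 1/1.502 = 0.6658

0.666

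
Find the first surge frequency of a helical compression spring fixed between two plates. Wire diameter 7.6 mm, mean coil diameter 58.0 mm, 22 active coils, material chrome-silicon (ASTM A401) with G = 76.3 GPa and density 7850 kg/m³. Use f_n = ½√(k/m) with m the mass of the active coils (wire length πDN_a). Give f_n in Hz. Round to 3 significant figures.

36.0 Hz

k = Gd⁴/(8D³N_a) = (76.3×10³)(7.6⁴)/(8·58.0³·22) = 7.4128 N/mm = 7412.8 N/m
Wire length L = πDN_a = π·58.0·22 = 4008.7 mm
m = ρ·(πd²/4)·L = 7850 × 45.365×10⁻⁶ m² × 4.0087 m = 1.4275 kg
f_n = ½√(k/m) = 0.5·√(7412.8/1.4275) = 0.5·√(5192.7) = 36.03 Hz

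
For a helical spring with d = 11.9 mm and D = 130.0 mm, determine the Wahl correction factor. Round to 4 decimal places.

1.1319

C = D/d = 130.0/11.9 = 10.9244
K_W = (4C−1)/(4C−4) + 0.615/C = 42.697/39.697 + 0.0563 = 1.1319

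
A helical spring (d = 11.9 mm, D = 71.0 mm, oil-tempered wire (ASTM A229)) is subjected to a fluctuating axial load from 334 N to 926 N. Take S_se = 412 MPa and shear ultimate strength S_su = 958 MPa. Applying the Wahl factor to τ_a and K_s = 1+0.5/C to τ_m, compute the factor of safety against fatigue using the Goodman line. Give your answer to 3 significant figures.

C = D/d = 71.0/11.9 = 5.9664; K_W = (4C−1)/(4C−4)+0.615/C = 1.2541; K_s = 1+0.5/C = 1.0838
F_a = (F_max−F_min)/2 = 296 N; F_m = (F_max+F_min)/2 = 630 N
τ_a = K_W·8F_aD/(πd³) = 1.2541 × 31.758 = 39.827 MPa
τ_m = K_s·8F_mD/(πd³) = 1.0838 × 67.592 = 73.257 MPa
Goodman: 1/n_f = τ_a/S_se + τ_m/S_su = 39.827/412 + 73.257/958 = 0.09667 + 0.07647 = 0.17314
n_f = 1/0.17314 = 5.776

5.78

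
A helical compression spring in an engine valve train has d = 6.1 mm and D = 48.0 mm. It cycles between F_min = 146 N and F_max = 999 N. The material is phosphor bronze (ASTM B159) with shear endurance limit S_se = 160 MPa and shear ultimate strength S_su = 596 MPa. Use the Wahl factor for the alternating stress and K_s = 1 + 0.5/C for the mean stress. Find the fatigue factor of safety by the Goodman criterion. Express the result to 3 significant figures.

0.444

C = D/d = 48.0/6.1 = 7.8689; K_W = (4C−1)/(4C−4)+0.615/C = 1.1873; K_s = 1+0.5/C = 1.0635
F_a = (F_max−F_min)/2 = 426.5 N; F_m = (F_max+F_min)/2 = 572.5 N
τ_a = K_W·8F_aD/(πd³) = 1.1873 × 229.67 = 272.7 MPa
τ_m = K_s·8F_mD/(πd³) = 1.0635 × 308.3 = 327.89 MPa
Goodman: 1/n_f = τ_a/S_se + τ_m/S_su = 272.7/160 + 327.89/596 = 1.70439 + 0.55014 = 2.2545
n_f = 1/2.2545 = 0.4436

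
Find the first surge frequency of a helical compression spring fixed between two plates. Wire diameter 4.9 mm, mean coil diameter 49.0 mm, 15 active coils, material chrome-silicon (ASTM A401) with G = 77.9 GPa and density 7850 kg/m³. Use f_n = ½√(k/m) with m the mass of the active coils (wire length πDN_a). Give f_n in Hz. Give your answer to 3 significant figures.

k = Gd⁴/(8D³N_a) = (77.9×10³)(4.9⁴)/(8·49.0³·15) = 3.1809 N/mm = 3180.9 N/m
Wire length L = πDN_a = π·49.0·15 = 2309.1 mm
m = ρ·(πd²/4)·L = 7850 × 18.857×10⁻⁶ m² × 2.3091 m = 0.34181 kg
f_n = ½√(k/m) = 0.5·√(3180.9/0.34181) = 0.5·√(9306) = 48.234 Hz

48.2 Hz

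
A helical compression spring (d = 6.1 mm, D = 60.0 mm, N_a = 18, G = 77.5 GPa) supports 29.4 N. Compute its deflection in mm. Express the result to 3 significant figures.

k = Gd⁴/(8D³N_a) = (77.5×10³)(6.1⁴)/(8·60.0³·18) = 3.4499 N/mm
δ = F/k = 29.4 / 3.4499 = 8.522 mm

8.52 mm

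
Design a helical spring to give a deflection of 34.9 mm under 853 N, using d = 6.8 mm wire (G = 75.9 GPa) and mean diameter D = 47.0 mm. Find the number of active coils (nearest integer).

8

Required rate k = F/δ = 853/34.9 = 24.441 N/mm
N_a = Gd⁴/(8D³k) = (75.9×10³ × 6.8⁴)/(8 × 47.0³ × 24.441)
    = 1.62285e+08 / 2.03005e+07 = 7.994 → 8 coils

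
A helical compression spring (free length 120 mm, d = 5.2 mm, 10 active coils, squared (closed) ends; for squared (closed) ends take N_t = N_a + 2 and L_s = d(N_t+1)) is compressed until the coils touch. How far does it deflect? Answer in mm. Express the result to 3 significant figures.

N_t = 12; L_s = 5.2·13 = 67.6 mm
δ_solid = L₀ − L_s = 120 − 67.6 = 52.4 mm

52.4 mm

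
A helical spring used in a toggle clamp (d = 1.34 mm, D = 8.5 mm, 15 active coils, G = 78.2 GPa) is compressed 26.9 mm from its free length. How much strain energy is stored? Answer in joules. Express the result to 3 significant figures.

k = Gd⁴/(8D³N_a) = (78.2×10³)(1.34⁴)/(8·8.5³·15) = 3.4213 N/mm
U = ½kδ² = 0.5 × 3.4213 × 26.9² = 1237.8 N·mm = 1.2378 J

1.24 J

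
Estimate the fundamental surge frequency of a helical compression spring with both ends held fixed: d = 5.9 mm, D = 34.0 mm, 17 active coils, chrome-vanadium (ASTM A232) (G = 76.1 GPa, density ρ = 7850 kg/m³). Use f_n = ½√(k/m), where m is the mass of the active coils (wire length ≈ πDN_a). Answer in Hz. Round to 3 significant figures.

k = Gd⁴/(8D³N_a) = (76.1×10³)(5.9⁴)/(8·34.0³·17) = 17.251 N/mm = 17251 N/m
Wire length L = πDN_a = π·34.0·17 = 1815.8 mm
m = ρ·(πd²/4)·L = 7850 × 27.34×10⁻⁶ m² × 1.8158 m = 0.38971 kg
f_n = ½√(k/m) = 0.5·√(17251/0.38971) = 0.5·√(44267) = 105.2 Hz

105 Hz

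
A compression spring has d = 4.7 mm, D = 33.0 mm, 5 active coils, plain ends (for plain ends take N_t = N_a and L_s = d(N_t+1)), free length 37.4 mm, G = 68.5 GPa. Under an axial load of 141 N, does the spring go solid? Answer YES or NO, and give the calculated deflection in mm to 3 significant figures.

NO, δ = 6.06 mm

k = Gd⁴/(8D³N_a) = (68.5×10³)(4.7⁴)/(8·33.0³·5) = 23.253 N/mm
N_t = 5; L_s = 4.7·6 = 28.2 mm; δ_solid = L₀ − L_s = 37.4 − 28.2 = 9.2 mm
δ = F/k = 141/23.253 = 6.0637 mm
δ < δ_solid → spring does not go solid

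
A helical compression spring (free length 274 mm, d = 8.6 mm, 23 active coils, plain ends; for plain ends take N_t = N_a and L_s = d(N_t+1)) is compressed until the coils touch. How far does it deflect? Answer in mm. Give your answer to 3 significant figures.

67.6 mm

N_t = 23; L_s = 8.6·24 = 206.4 mm
δ_solid = L₀ − L_s = 274 − 206.4 = 67.6 mm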